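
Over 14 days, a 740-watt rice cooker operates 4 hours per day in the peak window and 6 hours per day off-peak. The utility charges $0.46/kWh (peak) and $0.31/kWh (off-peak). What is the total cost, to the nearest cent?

$38.33

Peak energy = 0.74 kW × 4 h × 14 = 41.44 kWh
Off-peak energy = 0.74 kW × 6 h × 14 = 62.16 kWh
Cost = 41.44 × $0.46 + 62.16 × $0.31 = $19.0624 + $19.2696 = $38.33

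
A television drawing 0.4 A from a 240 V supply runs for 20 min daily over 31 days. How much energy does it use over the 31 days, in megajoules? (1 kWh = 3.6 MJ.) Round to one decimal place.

Power = 0.4 A × 240 V = 96 W = 0.096 kW
Runtime = 20 min × 31 = 620 min = 10.333333… h
Energy = 0.096 kW × 10.333333… h = 0.992 kWh
= 0.992 × 3.6 MJ = 3.6 MJ

3.6 MJ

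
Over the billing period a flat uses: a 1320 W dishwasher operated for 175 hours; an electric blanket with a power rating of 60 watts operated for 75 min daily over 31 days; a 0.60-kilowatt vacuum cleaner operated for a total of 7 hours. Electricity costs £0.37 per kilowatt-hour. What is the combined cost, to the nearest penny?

dishwasher: 1.32 kW × 175 h = 231 kWh
electric blanket: Runtime = 75 min × 31 = 2325 min = 38.75 h
electric blanket: 0.06 kW × 38.75 h = 2.325 kWh
vacuum cleaner: 0.6 kW × 7 h = 4.2 kWh
Total energy = 237.525 kWh
Cost = 237.525 × £0.37 = £87.88

£87.88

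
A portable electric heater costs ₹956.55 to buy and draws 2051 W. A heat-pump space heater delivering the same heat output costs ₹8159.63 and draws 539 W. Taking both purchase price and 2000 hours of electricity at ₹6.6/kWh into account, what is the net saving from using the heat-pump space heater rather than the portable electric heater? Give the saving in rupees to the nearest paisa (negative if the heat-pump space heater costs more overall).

₹12755.32

portable electric heater: ₹956.55 + (2051/1000) kW × 2000 h × ₹6.6 = ₹956.55 + ₹27073.2 = ₹28029.75
heat-pump space heater: ₹8159.63 + (539/1000) kW × 2000 h × ₹6.6 = ₹8159.63 + ₹7114.8 = ₹15274.43
Saving = ₹28029.75 − ₹15274.43 = ₹12755.32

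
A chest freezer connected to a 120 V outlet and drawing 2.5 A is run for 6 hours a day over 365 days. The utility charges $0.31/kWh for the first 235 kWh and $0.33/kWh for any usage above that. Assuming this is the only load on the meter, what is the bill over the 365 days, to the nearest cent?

$212.11

Power = 2.5 A × 120 V = 300 W = 0.3 kW
Runtime = 6 h/day × 365 days = 2190 h
Energy = 0.3 kW × 2190 h = 657 kWh
Tier 1 (0–235 kWh): 235 × $0.31 = $72.85
Above 235 kWh: 422 × $0.33 = $139.26
Bill = $212.11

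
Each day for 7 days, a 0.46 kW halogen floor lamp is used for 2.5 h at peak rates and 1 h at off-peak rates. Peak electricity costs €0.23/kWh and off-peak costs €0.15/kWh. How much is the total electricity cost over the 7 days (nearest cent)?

Peak energy = 0.46 kW × 2.5 h × 7 = 8.05 kWh
Off-peak energy = 0.46 kW × 1 h × 7 = 3.22 kWh
Cost = 8.05 × €0.23 + 3.22 × €0.15 = €1.8515 + €0.483 = €2.33

€2.33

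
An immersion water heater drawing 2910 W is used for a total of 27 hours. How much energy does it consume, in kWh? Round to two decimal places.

Energy = 2.91 kW × 27 h = 78.57 kWh

78.57 kWh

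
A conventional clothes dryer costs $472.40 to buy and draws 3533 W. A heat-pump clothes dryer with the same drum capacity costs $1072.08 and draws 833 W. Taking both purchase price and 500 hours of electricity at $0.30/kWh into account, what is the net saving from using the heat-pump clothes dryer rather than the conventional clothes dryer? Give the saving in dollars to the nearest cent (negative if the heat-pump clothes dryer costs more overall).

-$194.68

conventional clothes dryer: $472.40 + (3533/1000) kW × 500 h × $0.30 = $472.40 + $529.95 = $1002.35
heat-pump clothes dryer: $1072.08 + (833/1000) kW × 500 h × $0.30 = $1072.08 + $124.95 = $1197.03
Saving = $1002.35 − $1197.03 = −$194.68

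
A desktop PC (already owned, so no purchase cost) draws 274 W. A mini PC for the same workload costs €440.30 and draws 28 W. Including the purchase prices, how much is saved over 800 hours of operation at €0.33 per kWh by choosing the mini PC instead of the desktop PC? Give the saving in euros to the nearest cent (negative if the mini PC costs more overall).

desktop PC: €0.00 + (274/1000) kW × 800 h × €0.33 = €0.00 + €72.336 = €72.336
mini PC: €440.30 + (28/1000) kW × 800 h × €0.33 = €440.30 + €7.392 = €447.692
Saving = €72.336 − €447.692 = −€375.356 → -€375.36

-€375.36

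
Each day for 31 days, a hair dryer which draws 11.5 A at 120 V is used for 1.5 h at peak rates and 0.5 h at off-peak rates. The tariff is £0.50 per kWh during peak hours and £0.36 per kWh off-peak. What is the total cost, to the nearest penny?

Power = 11.5 A × 120 V = 1380 W = 1.38 kW
Peak energy = 1.38 kW × 1.5 h × 31 = 64.17 kWh
Off-peak energy = 1.38 kW × 0.5 h × 31 = 21.39 kWh
Cost = 64.17 × £0.50 + 21.39 × £0.36 = £32.085 + £7.7004 = £39.79

£39.79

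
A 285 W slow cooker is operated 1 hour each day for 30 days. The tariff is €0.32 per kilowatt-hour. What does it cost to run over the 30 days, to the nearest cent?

Runtime = 1 h/day × 30 days = 30 h
Energy = 0.285 kW × 30 h = 8.55 kWh
Cost = 8.55 kWh × €0.32/kWh = €2.74

€2.74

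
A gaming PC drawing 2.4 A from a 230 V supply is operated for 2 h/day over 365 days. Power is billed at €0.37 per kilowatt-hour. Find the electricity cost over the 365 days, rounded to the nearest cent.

€149.10

Power = 2.4 A × 230 V = 552 W = 0.552 kW
Runtime = 2 h/day × 365 days = 730 h
Energy = 0.552 kW × 730 h = 402.96 kWh
Cost = 402.96 kWh × €0.37/kWh = €149.10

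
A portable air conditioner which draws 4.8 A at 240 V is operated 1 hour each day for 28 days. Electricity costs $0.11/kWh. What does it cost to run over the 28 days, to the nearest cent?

$3.55

Power = 4.8 A × 240 V = 1152 W = 1.152 kW
Runtime = 1 h/day × 28 days = 28 h
Energy = 1.152 kW × 28 h = 32.256 kWh
Cost = 32.256 kWh × $0.11/kWh = $3.55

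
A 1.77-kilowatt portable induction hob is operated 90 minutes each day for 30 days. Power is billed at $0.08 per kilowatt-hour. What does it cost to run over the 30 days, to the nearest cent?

Runtime = 90 min × 30 = 2700 min = 45 h
Energy = 1.77 kW × 45 h = 79.65 kWh
Cost = 79.65 kWh × $0.08/kWh = $6.37

$6.37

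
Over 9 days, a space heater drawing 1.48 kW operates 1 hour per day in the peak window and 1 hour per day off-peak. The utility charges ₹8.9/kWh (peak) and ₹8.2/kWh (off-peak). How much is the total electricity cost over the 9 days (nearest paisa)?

Peak energy = 1.48 kW × 1 h × 9 = 13.32 kWh
Off-peak energy = 1.48 kW × 1 h × 9 = 13.32 kWh
Cost = 13.32 × ₹8.9 + 13.32 × ₹8.2 = ₹118.548 + ₹109.224 = ₹227.77

₹227.77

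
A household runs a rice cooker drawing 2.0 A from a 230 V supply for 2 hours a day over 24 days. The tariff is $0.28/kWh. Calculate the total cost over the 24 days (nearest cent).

$6.18

Power = 2.0 A × 230 V = 460 W = 0.46 kW
Runtime = 2 h/day × 24 days = 48 h
Energy = 0.46 kW × 48 h = 22.08 kWh
Cost = 22.08 kWh × $0.28/kWh = $6.18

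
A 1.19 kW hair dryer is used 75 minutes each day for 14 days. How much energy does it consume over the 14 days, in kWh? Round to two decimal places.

Runtime = 75 min × 14 = 1050 min = 17.5 h
Energy = 1.19 kW × 17.5 h = 20.825 kWh ≈ 20.83 kWh

20.83 kWh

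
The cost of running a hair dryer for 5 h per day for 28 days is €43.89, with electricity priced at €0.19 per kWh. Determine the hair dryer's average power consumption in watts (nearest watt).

1650 W

Energy = €43.89 ÷ €0.19/kWh = 231 kWh
Runtime = 5 h/day × 28 days = 140 h
Power = 231 kWh ÷ 140 h = 1.65 kW = 1650 W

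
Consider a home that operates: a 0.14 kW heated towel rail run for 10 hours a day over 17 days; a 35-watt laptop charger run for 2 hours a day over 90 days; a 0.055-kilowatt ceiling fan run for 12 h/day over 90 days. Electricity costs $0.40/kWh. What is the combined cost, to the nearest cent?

heated towel rail: Runtime = 10 h/day × 17 days = 170 h
heated towel rail: 0.14 kW × 170 h = 23.8 kWh
laptop charger: Runtime = 2 h/day × 90 days = 180 h
laptop charger: 0.035 kW × 180 h = 6.3 kWh
ceiling fan: Runtime = 12 h/day × 90 days = 1080 h
ceiling fan: 0.055 kW × 1080 h = 59.4 kWh
Total energy = 89.5 kWh
Cost = 89.5 × $0.40 = $35.80

$35.80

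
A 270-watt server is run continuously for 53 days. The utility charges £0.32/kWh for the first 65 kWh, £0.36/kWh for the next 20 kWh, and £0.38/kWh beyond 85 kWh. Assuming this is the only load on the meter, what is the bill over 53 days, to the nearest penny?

Runtime = 24 h × 53 = 1272 h
Energy = 0.27 kW × 1272 h = 343.44 kWh
Tier 1 (0–65 kWh): 65 × £0.32 = £20.8
Tier 2 (65–85 kWh): 20 × £0.36 = £7.2
Above 85 kWh: 258.44 × £0.38 = £98.2072
Bill = £126.21

£126.21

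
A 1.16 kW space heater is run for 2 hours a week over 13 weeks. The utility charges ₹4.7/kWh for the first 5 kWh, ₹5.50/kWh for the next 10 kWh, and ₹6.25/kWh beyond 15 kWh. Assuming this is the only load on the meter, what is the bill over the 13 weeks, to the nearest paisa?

₹173.25

Runtime = 2 h/week × 13 weeks = 26 h
Energy = 1.16 kW × 26 h = 30.16 kWh
Tier 1 (0–5 kWh): 5 × ₹4.7 = ₹23.5
Tier 2 (5–15 kWh): 10 × ₹5.50 = ₹55
Above 15 kWh: 15.16 × ₹6.25 = ₹94.75
Bill = ₹173.25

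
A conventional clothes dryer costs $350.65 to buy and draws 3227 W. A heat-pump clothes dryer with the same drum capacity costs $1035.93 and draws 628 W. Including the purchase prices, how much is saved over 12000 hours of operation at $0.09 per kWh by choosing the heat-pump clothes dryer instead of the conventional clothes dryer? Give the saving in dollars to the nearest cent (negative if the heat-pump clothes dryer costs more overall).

$2121.64

conventional clothes dryer: $350.65 + (3227/1000) kW × 12000 h × $0.09 = $350.65 + $3485.16 = $3835.81
heat-pump clothes dryer: $1035.93 + (628/1000) kW × 12000 h × $0.09 = $1035.93 + $678.24 = $1714.17
Saving = $3835.81 − $1714.17 = $2121.64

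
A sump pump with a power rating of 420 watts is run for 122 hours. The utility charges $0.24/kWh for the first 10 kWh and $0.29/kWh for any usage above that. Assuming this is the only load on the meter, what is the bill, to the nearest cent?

Energy = 0.42 kW × 122 h = 51.24 kWh
Tier 1 (0–10 kWh): 10 × $0.24 = $2.4
Above 10 kWh: 41.24 × $0.29 = $11.9596
Bill = $14.36

$14.36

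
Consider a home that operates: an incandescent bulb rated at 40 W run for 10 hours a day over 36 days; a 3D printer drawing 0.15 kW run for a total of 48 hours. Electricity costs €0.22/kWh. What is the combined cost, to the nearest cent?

incandescent bulb: Runtime = 10 h/day × 36 days = 360 h
incandescent bulb: 0.04 kW × 360 h = 14.4 kWh
3D printer: 0.15 kW × 48 h = 7.2 kWh
Total energy = 21.6 kWh
Cost = 21.6 × €0.22 = €4.75

€4.75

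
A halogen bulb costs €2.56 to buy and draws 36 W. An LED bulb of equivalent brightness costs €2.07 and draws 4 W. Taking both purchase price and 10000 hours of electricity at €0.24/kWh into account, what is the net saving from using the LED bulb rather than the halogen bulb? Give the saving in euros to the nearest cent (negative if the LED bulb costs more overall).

€77.29

halogen bulb: €2.56 + (36/1000) kW × 10000 h × €0.24 = €2.56 + €86.4 = €88.96
LED bulb: €2.07 + (4/1000) kW × 10000 h × €0.24 = €2.07 + €9.6 = €11.67
Saving = €88.96 − €11.67 = €77.29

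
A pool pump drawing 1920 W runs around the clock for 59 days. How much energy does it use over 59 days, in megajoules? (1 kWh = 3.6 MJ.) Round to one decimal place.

9787.4 MJ

Runtime = 24 h × 59 = 1416 h
Energy = 1.92 kW × 1416 h = 2718.72 kWh
= 2718.72 × 3.6 MJ = 9787.4 MJ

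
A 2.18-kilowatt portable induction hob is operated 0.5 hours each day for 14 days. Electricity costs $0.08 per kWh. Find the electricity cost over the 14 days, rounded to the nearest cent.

Runtime = 0.5 h/day × 14 days = 7 h
Energy = 2.18 kW × 7 h = 15.26 kWh
Cost = 15.26 kWh × $0.08/kWh = $1.22

$1.22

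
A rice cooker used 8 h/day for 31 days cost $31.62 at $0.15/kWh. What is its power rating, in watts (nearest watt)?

Energy = $31.62 ÷ $0.15/kWh = 210.8 kWh
Runtime = 8 h/day × 31 days = 248 h
Power = 210.8 kWh ÷ 248 h = 0.85 kW = 850 W

850 W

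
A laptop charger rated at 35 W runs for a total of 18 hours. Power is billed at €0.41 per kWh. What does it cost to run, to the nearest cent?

Energy = 0.035 kW × 18 h = 0.63 kWh
Cost = 0.63 kWh × €0.41/kWh = €0.26

€0.26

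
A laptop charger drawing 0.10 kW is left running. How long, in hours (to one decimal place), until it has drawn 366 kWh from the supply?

Hours = 366 kWh ÷ 0.1 kW = 3660.0 h

3660.0 h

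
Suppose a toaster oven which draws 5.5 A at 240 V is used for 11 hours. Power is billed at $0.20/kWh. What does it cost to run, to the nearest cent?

Power = 5.5 A × 240 V = 1320 W = 1.32 kW
Energy = 1.32 kW × 11 h = 14.52 kWh
Cost = 14.52 kWh × $0.20/kWh = $2.90

$2.90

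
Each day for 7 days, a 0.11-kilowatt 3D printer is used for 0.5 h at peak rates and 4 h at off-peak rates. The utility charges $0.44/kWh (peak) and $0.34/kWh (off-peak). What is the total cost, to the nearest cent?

$1.22

Peak energy = 0.11 kW × 0.5 h × 7 = 0.385 kWh
Off-peak energy = 0.11 kW × 4 h × 7 = 3.08 kWh
Cost = 0.385 × $0.44 + 3.08 × $0.34 = $0.1694 + $1.0472 = $1.22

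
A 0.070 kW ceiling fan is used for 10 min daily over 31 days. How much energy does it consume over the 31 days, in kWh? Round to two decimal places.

Runtime = 10 min × 31 = 310 min = 5.166666… h
Energy = 0.07 kW × 5.166666… h = 0.361666… kWh ≈ 0.36 kWh

0.36 kWh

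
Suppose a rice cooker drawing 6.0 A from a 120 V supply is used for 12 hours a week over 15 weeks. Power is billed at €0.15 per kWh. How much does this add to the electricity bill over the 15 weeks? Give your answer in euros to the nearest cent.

€19.44

Power = 6.0 A × 120 V = 720 W = 0.72 kW
Runtime = 12 h/week × 15 weeks = 180 h
Energy = 0.72 kW × 180 h = 129.6 kWh
Cost = 129.6 kWh × €0.15/kWh = €19.44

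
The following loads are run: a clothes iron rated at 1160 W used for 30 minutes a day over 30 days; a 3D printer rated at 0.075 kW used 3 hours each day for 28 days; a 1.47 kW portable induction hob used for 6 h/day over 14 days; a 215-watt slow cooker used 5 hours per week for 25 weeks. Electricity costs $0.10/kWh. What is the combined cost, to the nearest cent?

$17.41

clothes iron: Runtime = 30 min × 30 = 900 min = 15 h
clothes iron: 1.16 kW × 15 h = 17.4 kWh
3D printer: Runtime = 3 h/day × 28 days = 84 h
3D printer: 0.075 kW × 84 h = 6.3 kWh
portable induction hob: Runtime = 6 h/day × 14 days = 84 h
portable induction hob: 1.47 kW × 84 h = 123.48 kWh
slow cooker: Runtime = 5 h/week × 25 weeks = 125 h
slow cooker: 0.215 kW × 125 h = 26.875 kWh
Total energy = 174.055 kWh
Cost = 174.055 × $0.10 = $17.41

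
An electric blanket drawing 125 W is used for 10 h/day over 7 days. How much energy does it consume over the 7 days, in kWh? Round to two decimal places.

8.75 kWh

Runtime = 10 h/day × 7 days = 70 h
Energy = 0.125 kW × 70 h = 8.75 kWh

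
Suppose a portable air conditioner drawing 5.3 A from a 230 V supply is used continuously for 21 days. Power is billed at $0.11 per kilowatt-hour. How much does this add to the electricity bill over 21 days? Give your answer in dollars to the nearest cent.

$67.58

Power = 5.3 A × 230 V = 1219 W = 1.219 kW
Runtime = 24 h × 21 = 504 h
Energy = 1.219 kW × 504 h = 614.376 kWh
Cost = 614.376 kWh × $0.11/kWh = $67.58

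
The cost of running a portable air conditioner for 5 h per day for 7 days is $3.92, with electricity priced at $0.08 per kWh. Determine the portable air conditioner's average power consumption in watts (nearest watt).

1400 W

Energy = $3.92 ÷ $0.08/kWh = 49 kWh
Runtime = 5 h/day × 7 days = 35 h
Power = 49 kWh ÷ 35 h = 1.4 kW = 1400 W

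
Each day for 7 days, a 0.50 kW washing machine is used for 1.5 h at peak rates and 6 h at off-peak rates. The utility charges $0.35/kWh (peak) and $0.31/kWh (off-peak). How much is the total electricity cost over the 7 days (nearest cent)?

$8.35

Peak energy = 0.5 kW × 1.5 h × 7 = 5.25 kWh
Off-peak energy = 0.5 kW × 6 h × 7 = 21 kWh
Cost = 5.25 × $0.35 + 21 × $0.31 = $1.8375 + $6.51 = $8.35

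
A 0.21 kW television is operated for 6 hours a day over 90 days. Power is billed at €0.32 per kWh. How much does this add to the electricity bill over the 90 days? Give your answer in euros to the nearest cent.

€36.29

Runtime = 6 h/day × 90 days = 540 h
Energy = 0.21 kW × 540 h = 113.4 kWh
Cost = 113.4 kWh × €0.32/kWh = €36.29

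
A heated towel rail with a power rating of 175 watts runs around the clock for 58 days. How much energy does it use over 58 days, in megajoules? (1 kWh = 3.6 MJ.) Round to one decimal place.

877.0 MJ

Runtime = 24 h × 58 = 1392 h
Energy = 0.175 kW × 1392 h = 243.6 kWh
= 243.6 × 3.6 MJ = 877.0 MJ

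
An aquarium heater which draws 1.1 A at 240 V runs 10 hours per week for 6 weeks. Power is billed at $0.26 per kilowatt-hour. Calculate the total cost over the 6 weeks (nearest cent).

$4.12

Power = 1.1 A × 240 V = 264 W = 0.264 kW
Runtime = 10 h/week × 6 weeks = 60 h
Energy = 0.264 kW × 60 h = 15.84 kWh
Cost = 15.84 kWh × $0.26/kWh = $4.12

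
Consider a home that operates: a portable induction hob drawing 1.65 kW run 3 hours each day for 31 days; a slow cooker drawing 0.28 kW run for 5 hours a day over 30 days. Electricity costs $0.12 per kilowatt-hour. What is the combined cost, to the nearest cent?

$23.45

portable induction hob: Runtime = 3 h/day × 31 days = 93 h
portable induction hob: 1.65 kW × 93 h = 153.45 kWh
slow cooker: Runtime = 5 h/day × 30 days = 150 h
slow cooker: 0.28 kW × 150 h = 42 kWh
Total energy = 195.45 kWh
Cost = 195.45 × $0.12 = $23.45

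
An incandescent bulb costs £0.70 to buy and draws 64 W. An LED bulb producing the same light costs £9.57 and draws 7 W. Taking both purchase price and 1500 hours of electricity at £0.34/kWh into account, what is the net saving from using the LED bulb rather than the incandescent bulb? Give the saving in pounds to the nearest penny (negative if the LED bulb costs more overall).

£20.20

incandescent bulb: £0.70 + (64/1000) kW × 1500 h × £0.34 = £0.70 + £32.64 = £33.34
LED bulb: £9.57 + (7/1000) kW × 1500 h × £0.34 = £9.57 + £3.57 = £13.14
Saving = £33.34 − £13.14 = £20.2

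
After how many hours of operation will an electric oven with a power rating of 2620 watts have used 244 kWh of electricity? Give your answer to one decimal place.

93.1 h

Hours = 244 kWh ÷ 2.62 kW = 93.1 h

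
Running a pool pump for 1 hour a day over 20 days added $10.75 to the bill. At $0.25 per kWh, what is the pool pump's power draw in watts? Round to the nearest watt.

Energy = $10.75 ÷ $0.25/kWh = 43 kWh
Runtime = 1 h/day × 20 days = 20 h
Power = 43 kWh ÷ 20 h = 2.15 kW = 2150 W

2150 W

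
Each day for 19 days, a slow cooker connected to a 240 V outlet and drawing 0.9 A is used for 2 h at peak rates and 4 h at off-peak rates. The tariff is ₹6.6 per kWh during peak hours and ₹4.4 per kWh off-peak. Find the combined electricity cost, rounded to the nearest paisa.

Power = 0.9 A × 240 V = 216 W = 0.216 kW
Peak energy = 0.216 kW × 2 h × 19 = 8.208 kWh
Off-peak energy = 0.216 kW × 4 h × 19 = 16.416 kWh
Cost = 8.208 × ₹6.6 + 16.416 × ₹4.4 = ₹54.1728 + ₹72.2304 = ₹126.40

₹126.40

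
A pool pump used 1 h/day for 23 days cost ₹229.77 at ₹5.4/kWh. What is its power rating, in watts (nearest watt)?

1850 W

Energy = ₹229.77 ÷ ₹5.4/kWh = 42.55 kWh
Runtime = 1 h/day × 23 days = 23 h
Power = 42.55 kWh ÷ 23 h = 1.85 kW = 1850 W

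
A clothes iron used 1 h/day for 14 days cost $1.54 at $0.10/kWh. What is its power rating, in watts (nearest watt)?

Energy = $1.54 ÷ $0.10/kWh = 15.4 kWh
Runtime = 1 h/day × 14 days = 14 h
Power = 15.4 kWh ÷ 14 h = 1.1 kW = 1100 W

1100 W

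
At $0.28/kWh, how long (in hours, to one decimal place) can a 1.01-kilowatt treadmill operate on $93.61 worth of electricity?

331.0 h

Energy available = $93.61 ÷ $0.28/kWh = 334.3214 kWh
Hours = 334.3214 kWh ÷ 1.01 kW = 331.0 h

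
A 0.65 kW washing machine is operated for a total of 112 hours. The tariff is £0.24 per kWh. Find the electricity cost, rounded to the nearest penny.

£17.47

Energy = 0.65 kW × 112 h = 72.8 kWh
Cost = 72.8 kWh × £0.24/kWh = £17.47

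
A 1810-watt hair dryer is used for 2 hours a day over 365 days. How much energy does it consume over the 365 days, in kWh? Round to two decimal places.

Runtime = 2 h/day × 365 days = 730 h
Energy = 1.81 kW × 730 h = 1321.3 kWh

1321.30 kWh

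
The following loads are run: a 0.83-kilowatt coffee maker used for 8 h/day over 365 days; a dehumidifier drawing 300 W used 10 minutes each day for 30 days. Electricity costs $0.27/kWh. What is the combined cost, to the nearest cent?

coffee maker: Runtime = 8 h/day × 365 days = 2920 h
coffee maker: 0.83 kW × 2920 h = 2423.6 kWh
dehumidifier: Runtime = 10 min × 30 = 300 min = 5 h
dehumidifier: 0.3 kW × 5 h = 1.5 kWh
Total energy = 2425.1 kWh
Cost = 2425.1 × $0.27 = $654.78

$654.78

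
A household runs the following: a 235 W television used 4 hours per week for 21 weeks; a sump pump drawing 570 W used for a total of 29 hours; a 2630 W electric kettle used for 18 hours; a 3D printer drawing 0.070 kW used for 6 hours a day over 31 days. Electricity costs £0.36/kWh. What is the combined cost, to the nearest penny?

£34.79

television: Runtime = 4 h/week × 21 weeks = 84 h
television: 0.235 kW × 84 h = 19.74 kWh
sump pump: 0.57 kW × 29 h = 16.53 kWh
electric kettle: 2.63 kW × 18 h = 47.34 kWh
3D printer: Runtime = 6 h/day × 31 days = 186 h
3D printer: 0.07 kW × 186 h = 13.02 kWh
Total energy = 96.63 kWh
Cost = 96.63 × £0.36 = £34.79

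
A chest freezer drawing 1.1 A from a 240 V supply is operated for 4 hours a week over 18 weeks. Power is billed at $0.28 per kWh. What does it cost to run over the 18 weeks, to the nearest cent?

$5.32

Power = 1.1 A × 240 V = 264 W = 0.264 kW
Runtime = 4 h/week × 18 weeks = 72 h
Energy = 0.264 kW × 72 h = 19.008 kWh
Cost = 19.008 kWh × $0.28/kWh = $5.32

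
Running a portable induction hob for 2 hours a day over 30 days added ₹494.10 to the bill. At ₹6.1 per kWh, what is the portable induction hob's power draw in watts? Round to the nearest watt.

Energy = ₹494.10 ÷ ₹6.1/kWh = 81 kWh
Runtime = 2 h/day × 30 days = 60 h
Power = 81 kWh ÷ 60 h = 1.35 kW = 1350 W

1350 W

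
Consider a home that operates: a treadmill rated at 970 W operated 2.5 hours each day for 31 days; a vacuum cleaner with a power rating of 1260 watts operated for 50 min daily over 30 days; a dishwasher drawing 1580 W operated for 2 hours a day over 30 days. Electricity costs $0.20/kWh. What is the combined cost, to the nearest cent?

$40.30

treadmill: Runtime = 2.5 h/day × 31 days = 77.5 h
treadmill: 0.97 kW × 77.5 h = 75.175 kWh
vacuum cleaner: Runtime = 50 min × 30 = 1500 min = 25 h
vacuum cleaner: 1.26 kW × 25 h = 31.5 kWh
dishwasher: Runtime = 2 h/day × 30 days = 60 h
dishwasher: 1.58 kW × 60 h = 94.8 kWh
Total energy = 201.475 kWh
Cost = 201.475 × $0.20 = $40.30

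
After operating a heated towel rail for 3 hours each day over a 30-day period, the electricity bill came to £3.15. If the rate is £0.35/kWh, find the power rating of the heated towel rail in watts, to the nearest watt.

Energy = £3.15 ÷ £0.35/kWh = 9 kWh
Runtime = 3 h/day × 30 days = 90 h
Power = 9 kWh ÷ 90 h = 0.1 kW = 100 W

100 W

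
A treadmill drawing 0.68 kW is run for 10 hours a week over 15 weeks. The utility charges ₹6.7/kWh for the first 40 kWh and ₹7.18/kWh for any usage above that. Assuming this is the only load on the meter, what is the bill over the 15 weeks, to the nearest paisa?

Runtime = 10 h/week × 15 weeks = 150 h
Energy = 0.68 kW × 150 h = 102 kWh
Tier 1 (0–40 kWh): 40 × ₹6.7 = ₹268
Above 40 kWh: 62 × ₹7.18 = ₹445.16
Bill = ₹713.16

₹713.16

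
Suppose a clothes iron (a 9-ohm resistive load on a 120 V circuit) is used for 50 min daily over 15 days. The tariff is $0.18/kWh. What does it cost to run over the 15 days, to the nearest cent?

Power = V²/R = 120²/9 = 1600 W = 1.6 kW
Runtime = 50 min × 15 = 750 min = 12.5 h
Energy = 1.6 kW × 12.5 h = 20 kWh
Cost = 20 kWh × $0.18/kWh = $3.60

$3.60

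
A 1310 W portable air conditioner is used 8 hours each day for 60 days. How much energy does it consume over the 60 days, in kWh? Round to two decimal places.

628.80 kWh

Runtime = 8 h/day × 60 days = 480 h
Energy = 1.31 kW × 480 h = 628.8 kWh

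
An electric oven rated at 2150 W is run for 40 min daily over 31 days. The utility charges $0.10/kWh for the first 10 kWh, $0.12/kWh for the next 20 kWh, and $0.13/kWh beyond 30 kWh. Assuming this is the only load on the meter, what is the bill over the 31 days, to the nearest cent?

Runtime = 40 min × 31 = 1240 min = 20.666666… h
Energy = 2.15 kW × 20.666666… h = 44.433333… kWh
Tier 1 (0–10 kWh): 10 × $0.10 = $1
Tier 2 (10–30 kWh): 20 × $0.12 = $2.4
Above 30 kWh: 14.433333… × $0.13 = $1.876333…
Bill = $5.28

$5.28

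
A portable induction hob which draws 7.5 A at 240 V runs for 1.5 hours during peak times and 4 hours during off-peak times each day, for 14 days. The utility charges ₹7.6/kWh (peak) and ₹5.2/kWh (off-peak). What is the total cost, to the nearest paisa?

Power = 7.5 A × 240 V = 1800 W = 1.8 kW
Peak energy = 1.8 kW × 1.5 h × 14 = 37.8 kWh
Off-peak energy = 1.8 kW × 4 h × 14 = 100.8 kWh
Cost = 37.8 × ₹7.6 + 100.8 × ₹5.2 = ₹287.28 + ₹524.16 = ₹811.44

₹811.44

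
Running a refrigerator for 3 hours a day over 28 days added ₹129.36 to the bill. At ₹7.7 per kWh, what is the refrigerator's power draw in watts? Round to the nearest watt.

Energy = ₹129.36 ÷ ₹7.7/kWh = 16.8 kWh
Runtime = 3 h/day × 28 days = 84 h
Power = 16.8 kWh ÷ 84 h = 0.2 kW = 200 W

200 W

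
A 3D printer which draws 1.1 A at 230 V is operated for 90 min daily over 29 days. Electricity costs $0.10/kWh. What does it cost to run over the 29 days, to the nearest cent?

$1.10

Power = 1.1 A × 230 V = 253 W = 0.253 kW
Runtime = 90 min × 29 = 2610 min = 43.5 h
Energy = 0.253 kW × 43.5 h = 11.0055 kWh
Cost = 11.0055 kWh × $0.10/kWh = $1.10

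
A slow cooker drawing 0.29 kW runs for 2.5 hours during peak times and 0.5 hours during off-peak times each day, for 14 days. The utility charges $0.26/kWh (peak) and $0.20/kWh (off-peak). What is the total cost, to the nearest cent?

$3.05

Peak energy = 0.29 kW × 2.5 h × 14 = 10.15 kWh
Off-peak energy = 0.29 kW × 0.5 h × 14 = 2.03 kWh
Cost = 10.15 × $0.26 + 2.03 × $0.20 = $2.639 + $0.406 = $3.05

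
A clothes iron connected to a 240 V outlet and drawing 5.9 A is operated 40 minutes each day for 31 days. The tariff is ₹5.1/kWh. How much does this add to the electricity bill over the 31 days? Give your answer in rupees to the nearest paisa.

₹149.25

Power = 5.9 A × 240 V = 1416 W = 1.416 kW
Runtime = 40 min × 31 = 1240 min = 20.666666… h
Energy = 1.416 kW × 20.666666… h = 29.264 kWh
Cost = 29.264 kWh × ₹5.1/kWh = ₹149.25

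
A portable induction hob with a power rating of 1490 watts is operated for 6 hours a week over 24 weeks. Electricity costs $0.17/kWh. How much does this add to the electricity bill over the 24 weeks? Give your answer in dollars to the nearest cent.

Runtime = 6 h/week × 24 weeks = 144 h
Energy = 1.49 kW × 144 h = 214.56 kWh
Cost = 214.56 kWh × $0.17/kWh = $36.48

$36.48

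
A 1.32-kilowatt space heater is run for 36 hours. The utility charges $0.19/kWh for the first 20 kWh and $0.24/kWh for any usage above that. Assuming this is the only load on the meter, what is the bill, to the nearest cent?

Energy = 1.32 kW × 36 h = 47.52 kWh
Tier 1 (0–20 kWh): 20 × $0.19 = $3.8
Above 20 kWh: 27.52 × $0.24 = $6.6048
Bill = $10.40

$10.40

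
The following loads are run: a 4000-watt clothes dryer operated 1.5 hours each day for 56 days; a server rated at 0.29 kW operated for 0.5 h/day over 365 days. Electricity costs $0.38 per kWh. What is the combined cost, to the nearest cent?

$147.79

clothes dryer: Runtime = 1.5 h/day × 56 days = 84 h
clothes dryer: 4 kW × 84 h = 336 kWh
server: Runtime = 0.5 h/day × 365 days = 182.5 h
server: 0.29 kW × 182.5 h = 52.925 kWh
Total energy = 388.925 kWh
Cost = 388.925 × $0.38 = $147.79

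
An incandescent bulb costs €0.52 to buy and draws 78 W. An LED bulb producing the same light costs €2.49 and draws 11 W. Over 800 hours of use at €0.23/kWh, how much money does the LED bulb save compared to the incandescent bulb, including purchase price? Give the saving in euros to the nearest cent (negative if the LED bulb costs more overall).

incandescent bulb: €0.52 + (78/1000) kW × 800 h × €0.23 = €0.52 + €14.352 = €14.872
LED bulb: €2.49 + (11/1000) kW × 800 h × €0.23 = €2.49 + €2.024 = €4.514
Saving = €14.872 − €4.514 = €10.358 → €10.36

€10.36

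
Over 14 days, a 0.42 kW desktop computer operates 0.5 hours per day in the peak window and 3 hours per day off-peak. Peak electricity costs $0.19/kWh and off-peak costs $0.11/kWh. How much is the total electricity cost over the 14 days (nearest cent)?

Peak energy = 0.42 kW × 0.5 h × 14 = 2.94 kWh
Off-peak energy = 0.42 kW × 3 h × 14 = 17.64 kWh
Cost = 2.94 × $0.19 + 17.64 × $0.11 = $0.5586 + $1.9404 = $2.50

$2.50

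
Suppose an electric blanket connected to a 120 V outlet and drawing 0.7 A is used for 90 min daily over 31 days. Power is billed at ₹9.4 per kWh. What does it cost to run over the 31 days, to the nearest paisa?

Power = 0.7 A × 120 V = 84 W = 0.084 kW
Runtime = 90 min × 31 = 2790 min = 46.5 h
Energy = 0.084 kW × 46.5 h = 3.906 kWh
Cost = 3.906 kWh × ₹9.4/kWh = ₹36.72

₹36.72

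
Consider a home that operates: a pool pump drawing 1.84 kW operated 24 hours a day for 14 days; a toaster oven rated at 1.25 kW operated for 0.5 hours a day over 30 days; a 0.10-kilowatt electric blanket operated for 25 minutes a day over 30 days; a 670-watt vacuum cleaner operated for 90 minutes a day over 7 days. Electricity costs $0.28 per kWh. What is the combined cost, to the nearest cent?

pool pump: Runtime = 24 h × 14 = 336 h
pool pump: 1.84 kW × 336 h = 618.24 kWh
toaster oven: Runtime = 0.5 h/day × 30 days = 15 h
toaster oven: 1.25 kW × 15 h = 18.75 kWh
electric blanket: Runtime = 25 min × 30 = 750 min = 12.5 h
electric blanket: 0.1 kW × 12.5 h = 1.25 kWh
vacuum cleaner: Runtime = 90 min × 7 = 630 min = 10.5 h
vacuum cleaner: 0.67 kW × 10.5 h = 7.035 kWh
Total energy = 645.275 kWh
Cost = 645.275 × $0.28 = $180.68

$180.68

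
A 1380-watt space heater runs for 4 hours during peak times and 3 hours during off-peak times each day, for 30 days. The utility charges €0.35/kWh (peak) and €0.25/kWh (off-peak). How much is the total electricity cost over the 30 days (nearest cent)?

€89.01

Peak energy = 1.38 kW × 4 h × 30 = 165.6 kWh
Off-peak energy = 1.38 kW × 3 h × 30 = 124.2 kWh
Cost = 165.6 × €0.35 + 124.2 × €0.25 = €57.96 + €31.05 = €89.01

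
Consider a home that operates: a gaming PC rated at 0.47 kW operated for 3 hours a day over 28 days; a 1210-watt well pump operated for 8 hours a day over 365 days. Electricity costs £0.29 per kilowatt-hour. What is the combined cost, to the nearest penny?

gaming PC: Runtime = 3 h/day × 28 days = 84 h
gaming PC: 0.47 kW × 84 h = 39.48 kWh
well pump: Runtime = 8 h/day × 365 days = 2920 h
well pump: 1.21 kW × 2920 h = 3533.2 kWh
Total energy = 3572.68 kWh
Cost = 3572.68 × £0.29 = £1036.08

£1036.08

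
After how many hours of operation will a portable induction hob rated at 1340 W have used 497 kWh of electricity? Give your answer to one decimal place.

Hours = 497 kWh ÷ 1.34 kW = 370.9 h

370.9 h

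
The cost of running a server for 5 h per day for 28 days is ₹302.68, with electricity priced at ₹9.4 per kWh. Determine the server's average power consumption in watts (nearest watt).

230 W

Energy = ₹302.68 ÷ ₹9.4/kWh = 32.2 kWh
Runtime = 5 h/day × 28 days = 140 h
Power = 32.2 kWh ÷ 140 h = 0.23 kW = 230 W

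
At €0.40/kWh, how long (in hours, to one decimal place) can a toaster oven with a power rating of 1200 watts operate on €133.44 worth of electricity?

Energy available = €133.44 ÷ €0.40/kWh = 333.6 kWh
Hours = 333.6 kWh ÷ 1.2 kW = 278.0 h

278.0 h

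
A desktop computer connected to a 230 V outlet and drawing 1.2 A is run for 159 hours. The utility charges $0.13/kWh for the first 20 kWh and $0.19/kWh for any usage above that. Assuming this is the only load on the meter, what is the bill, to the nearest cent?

$7.14

Power = 1.2 A × 230 V = 276 W = 0.276 kW
Energy = 0.276 kW × 159 h = 43.884 kWh
Tier 1 (0–20 kWh): 20 × $0.13 = $2.6
Above 20 kWh: 23.884 × $0.19 = $4.53796
Bill = $7.14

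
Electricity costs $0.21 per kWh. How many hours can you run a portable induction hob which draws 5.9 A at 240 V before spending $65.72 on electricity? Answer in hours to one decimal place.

221.0 h

Power = 5.9 A × 240 V = 1416 W = 1.416 kW
Energy available = $65.72 ÷ $0.21/kWh = 312.9524 kWh
Hours = 312.9524 kWh ÷ 1.416 kW = 221.0 h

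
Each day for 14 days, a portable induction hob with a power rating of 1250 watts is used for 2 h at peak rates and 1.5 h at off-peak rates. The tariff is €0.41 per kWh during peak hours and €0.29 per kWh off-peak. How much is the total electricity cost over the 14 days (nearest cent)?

€21.96

Peak energy = 1.25 kW × 2 h × 14 = 35 kWh
Off-peak energy = 1.25 kW × 1.5 h × 14 = 26.25 kWh
Cost = 35 × €0.41 + 26.25 × €0.29 = €14.35 + €7.6125 = €21.96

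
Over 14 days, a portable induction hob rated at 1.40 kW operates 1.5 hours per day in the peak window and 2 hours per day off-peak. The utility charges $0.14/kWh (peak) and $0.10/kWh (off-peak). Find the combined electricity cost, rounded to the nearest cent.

Peak energy = 1.4 kW × 1.5 h × 14 = 29.4 kWh
Off-peak energy = 1.4 kW × 2 h × 14 = 39.2 kWh
Cost = 29.4 × $0.14 + 39.2 × $0.10 = $4.116 + $3.92 = $8.04

$8.04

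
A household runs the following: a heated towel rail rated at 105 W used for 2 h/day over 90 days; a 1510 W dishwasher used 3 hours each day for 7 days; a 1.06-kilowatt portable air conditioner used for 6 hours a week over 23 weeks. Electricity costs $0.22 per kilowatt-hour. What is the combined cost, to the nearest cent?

$43.32

heated towel rail: Runtime = 2 h/day × 90 days = 180 h
heated towel rail: 0.105 kW × 180 h = 18.9 kWh
dishwasher: Runtime = 3 h/day × 7 days = 21 h
dishwasher: 1.51 kW × 21 h = 31.71 kWh
portable air conditioner: Runtime = 6 h/week × 23 weeks = 138 h
portable air conditioner: 1.06 kW × 138 h = 146.28 kWh
Total energy = 196.89 kWh
Cost = 196.89 × $0.22 = $43.32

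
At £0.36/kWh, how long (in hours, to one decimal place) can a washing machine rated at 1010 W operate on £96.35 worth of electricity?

Energy available = £96.35 ÷ £0.36/kWh = 267.6389 kWh
Hours = 267.6389 kWh ÷ 1.01 kW = 265.0 h

265.0 h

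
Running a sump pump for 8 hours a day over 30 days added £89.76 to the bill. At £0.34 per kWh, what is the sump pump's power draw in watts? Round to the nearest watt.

Energy = £89.76 ÷ £0.34/kWh = 264 kWh
Runtime = 8 h/day × 30 days = 240 h
Power = 264 kWh ÷ 240 h = 1.1 kW = 1100 W

1100 W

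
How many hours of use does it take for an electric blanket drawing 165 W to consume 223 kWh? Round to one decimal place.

Hours = 223 kWh ÷ 0.165 kW = 1351.5 h

1351.5 h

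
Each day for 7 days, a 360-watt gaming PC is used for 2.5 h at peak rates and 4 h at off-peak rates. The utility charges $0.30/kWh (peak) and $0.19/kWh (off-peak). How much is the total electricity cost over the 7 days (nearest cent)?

$3.81

Peak energy = 0.36 kW × 2.5 h × 7 = 6.3 kWh
Off-peak energy = 0.36 kW × 4 h × 7 = 10.08 kWh
Cost = 6.3 × $0.30 + 10.08 × $0.19 = $1.89 + $1.9152 = $3.81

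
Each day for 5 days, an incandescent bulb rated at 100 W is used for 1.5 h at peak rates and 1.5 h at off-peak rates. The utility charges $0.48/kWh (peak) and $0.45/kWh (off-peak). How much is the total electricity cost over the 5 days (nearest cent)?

$0.70

Peak energy = 0.1 kW × 1.5 h × 5 = 0.75 kWh
Off-peak energy = 0.1 kW × 1.5 h × 5 = 0.75 kWh
Cost = 0.75 × $0.48 + 0.75 × $0.45 = $0.36 + $0.3375 = $0.70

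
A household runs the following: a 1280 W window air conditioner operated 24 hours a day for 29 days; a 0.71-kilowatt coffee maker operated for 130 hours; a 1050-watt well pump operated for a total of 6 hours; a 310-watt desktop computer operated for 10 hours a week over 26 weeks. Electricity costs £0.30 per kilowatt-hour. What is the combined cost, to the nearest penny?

window air conditioner: Runtime = 24 h × 29 = 696 h
window air conditioner: 1.28 kW × 696 h = 890.88 kWh
coffee maker: 0.71 kW × 130 h = 92.3 kWh
well pump: 1.05 kW × 6 h = 6.3 kWh
desktop computer: Runtime = 10 h/week × 26 weeks = 260 h
desktop computer: 0.31 kW × 260 h = 80.6 kWh
Total energy = 1070.08 kWh
Cost = 1070.08 × £0.30 = £321.02

£321.02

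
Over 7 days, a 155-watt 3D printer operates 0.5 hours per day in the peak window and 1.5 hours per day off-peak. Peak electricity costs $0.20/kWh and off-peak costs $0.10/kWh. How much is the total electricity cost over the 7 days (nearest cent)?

$0.27

Peak energy = 0.155 kW × 0.5 h × 7 = 0.5425 kWh
Off-peak energy = 0.155 kW × 1.5 h × 7 = 1.6275 kWh
Cost = 0.5425 × $0.20 + 1.6275 × $0.10 = $0.1085 + $0.16275 = $0.27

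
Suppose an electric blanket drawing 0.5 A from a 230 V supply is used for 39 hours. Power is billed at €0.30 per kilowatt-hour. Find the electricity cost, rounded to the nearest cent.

Power = 0.5 A × 230 V = 115 W = 0.115 kW
Energy = 0.115 kW × 39 h = 4.485 kWh
Cost = 4.485 kWh × €0.30/kWh = €1.35

€1.35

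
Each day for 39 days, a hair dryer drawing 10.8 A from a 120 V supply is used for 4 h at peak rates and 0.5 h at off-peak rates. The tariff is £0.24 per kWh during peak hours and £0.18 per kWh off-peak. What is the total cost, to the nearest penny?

£53.07

Power = 10.8 A × 120 V = 1296 W = 1.296 kW
Peak energy = 1.296 kW × 4 h × 39 = 202.176 kWh
Off-peak energy = 1.296 kW × 0.5 h × 39 = 25.272 kWh
Cost = 202.176 × £0.24 + 25.272 × £0.18 = £48.52224 + £4.54896 = £53.07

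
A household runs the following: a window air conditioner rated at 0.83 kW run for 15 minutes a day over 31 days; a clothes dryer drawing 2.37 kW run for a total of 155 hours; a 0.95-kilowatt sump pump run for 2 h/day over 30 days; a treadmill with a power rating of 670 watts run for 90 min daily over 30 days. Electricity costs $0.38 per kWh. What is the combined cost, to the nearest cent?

$175.15

window air conditioner: Runtime = 15 min × 31 = 465 min = 7.75 h
window air conditioner: 0.83 kW × 7.75 h = 6.4325 kWh
clothes dryer: 2.37 kW × 155 h = 367.35 kWh
sump pump: Runtime = 2 h/day × 30 days = 60 h
sump pump: 0.95 kW × 60 h = 57 kWh
treadmill: Runtime = 90 min × 30 = 2700 min = 45 h
treadmill: 0.67 kW × 45 h = 30.15 kWh
Total energy = 460.9325 kWh
Cost = 460.9325 × $0.38 = $175.15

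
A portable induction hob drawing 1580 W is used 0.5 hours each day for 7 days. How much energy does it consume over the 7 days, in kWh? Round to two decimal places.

5.53 kWh

Runtime = 0.5 h/day × 7 days = 3.5 h
Energy = 1.58 kW × 3.5 h = 5.53 kWh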